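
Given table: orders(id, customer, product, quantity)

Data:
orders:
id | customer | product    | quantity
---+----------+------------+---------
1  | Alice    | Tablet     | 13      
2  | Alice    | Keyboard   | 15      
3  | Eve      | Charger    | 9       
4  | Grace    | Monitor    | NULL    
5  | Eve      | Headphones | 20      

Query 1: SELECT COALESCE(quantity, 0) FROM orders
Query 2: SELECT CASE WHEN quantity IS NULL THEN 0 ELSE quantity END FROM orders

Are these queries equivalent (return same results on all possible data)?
Yes, equivalent

Both queries return: [(0,), (9,), (13,), (15,), (20,)]

Reason: COALESCE vs CASE for NULL handling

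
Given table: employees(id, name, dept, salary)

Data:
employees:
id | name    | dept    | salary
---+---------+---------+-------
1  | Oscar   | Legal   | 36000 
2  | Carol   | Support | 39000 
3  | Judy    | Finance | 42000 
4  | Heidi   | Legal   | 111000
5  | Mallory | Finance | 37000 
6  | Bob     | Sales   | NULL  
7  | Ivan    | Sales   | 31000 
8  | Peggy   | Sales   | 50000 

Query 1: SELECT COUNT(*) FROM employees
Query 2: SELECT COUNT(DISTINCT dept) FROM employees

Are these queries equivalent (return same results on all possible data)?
No, not equivalent

Query 1 returns: [(8,)]
Query 2 returns: [(4,)]

Reason: COUNT(*) counts rows, COUNT(DISTINCT dept) counts unique depts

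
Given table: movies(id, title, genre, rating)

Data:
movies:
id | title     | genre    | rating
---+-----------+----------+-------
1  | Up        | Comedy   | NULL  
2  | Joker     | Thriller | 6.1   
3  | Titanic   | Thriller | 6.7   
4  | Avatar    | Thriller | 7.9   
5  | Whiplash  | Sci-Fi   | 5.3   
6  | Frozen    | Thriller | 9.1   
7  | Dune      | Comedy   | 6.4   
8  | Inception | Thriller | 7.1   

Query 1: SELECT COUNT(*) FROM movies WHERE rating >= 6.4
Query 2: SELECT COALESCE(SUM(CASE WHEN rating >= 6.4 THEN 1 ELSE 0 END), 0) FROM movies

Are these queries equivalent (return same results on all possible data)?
Yes, equivalent

Both queries return: [(5,)]

Reason: COUNT with WHERE vs conditional SUM (COALESCE handles empty-table NULL)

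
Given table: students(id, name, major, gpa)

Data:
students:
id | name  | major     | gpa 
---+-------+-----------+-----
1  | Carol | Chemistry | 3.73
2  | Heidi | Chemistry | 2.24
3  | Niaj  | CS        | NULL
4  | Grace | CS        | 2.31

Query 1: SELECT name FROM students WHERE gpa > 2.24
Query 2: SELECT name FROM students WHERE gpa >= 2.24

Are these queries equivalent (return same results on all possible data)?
No, not equivalent

Query 1 returns: [('Carol',), ('Grace',)]
Query 2 returns: [('Carol',), ('Heidi',), ('Grace',)]

Reason: > vs >= gives different results when gpa = 2.24 exists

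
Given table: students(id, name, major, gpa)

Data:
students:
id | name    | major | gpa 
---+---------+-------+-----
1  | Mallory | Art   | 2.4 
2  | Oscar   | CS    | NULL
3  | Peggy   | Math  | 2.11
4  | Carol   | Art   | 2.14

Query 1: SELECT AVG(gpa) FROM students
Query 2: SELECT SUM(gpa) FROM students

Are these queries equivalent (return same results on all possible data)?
No, not equivalent

Query 1 returns: [(2.216666666666667,)]
Query 2 returns: [(6.65,)]

Reason: AVG vs SUM give different aggregate values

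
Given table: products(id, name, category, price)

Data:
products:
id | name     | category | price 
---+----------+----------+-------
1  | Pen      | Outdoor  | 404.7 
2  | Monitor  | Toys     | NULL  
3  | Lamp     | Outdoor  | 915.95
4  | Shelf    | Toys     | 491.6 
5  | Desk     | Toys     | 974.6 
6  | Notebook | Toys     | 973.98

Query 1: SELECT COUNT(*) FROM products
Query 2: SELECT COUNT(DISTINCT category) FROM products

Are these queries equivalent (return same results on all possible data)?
No, not equivalent

Query 1 returns: [(6,)]
Query 2 returns: [(2,)]

Reason: COUNT(*) counts rows, COUNT(DISTINCT category) counts unique categorys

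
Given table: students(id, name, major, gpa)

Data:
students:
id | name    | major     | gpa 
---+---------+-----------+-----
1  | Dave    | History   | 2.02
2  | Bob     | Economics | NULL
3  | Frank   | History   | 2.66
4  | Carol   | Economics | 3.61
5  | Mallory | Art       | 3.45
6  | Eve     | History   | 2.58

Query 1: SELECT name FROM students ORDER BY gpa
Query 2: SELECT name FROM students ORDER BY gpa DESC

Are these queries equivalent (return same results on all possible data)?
No, not equivalent

Query 1 returns: [('Bob',), ('Dave',), ('Eve',), ('Frank',), ('Mallory',), ('Carol',)]
Query 2 returns: [('Carol',), ('Mallory',), ('Frank',), ('Eve',), ('Dave',), ('Bob',)]

Reason: ASC vs DESC gives opposite ordering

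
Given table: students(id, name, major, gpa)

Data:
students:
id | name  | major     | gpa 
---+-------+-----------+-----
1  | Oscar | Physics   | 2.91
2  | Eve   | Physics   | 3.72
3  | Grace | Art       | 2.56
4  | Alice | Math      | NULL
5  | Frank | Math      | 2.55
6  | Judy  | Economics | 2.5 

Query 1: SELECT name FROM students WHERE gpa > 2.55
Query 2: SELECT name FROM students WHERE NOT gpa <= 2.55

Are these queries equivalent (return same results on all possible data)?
Yes, equivalent

Both queries return: [('Eve',), ('Grace',), ('Oscar',)]

Reason: Both filter gpa > 2.55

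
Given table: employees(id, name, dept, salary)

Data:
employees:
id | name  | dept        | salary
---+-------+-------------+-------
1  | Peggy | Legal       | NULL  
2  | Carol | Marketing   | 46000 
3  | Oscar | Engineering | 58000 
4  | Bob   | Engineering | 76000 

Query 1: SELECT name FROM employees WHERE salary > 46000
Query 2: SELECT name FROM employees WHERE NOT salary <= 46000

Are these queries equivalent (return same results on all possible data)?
Yes, equivalent

Both queries return: [('Bob',), ('Oscar',)]

Reason: Both filter salary > 46000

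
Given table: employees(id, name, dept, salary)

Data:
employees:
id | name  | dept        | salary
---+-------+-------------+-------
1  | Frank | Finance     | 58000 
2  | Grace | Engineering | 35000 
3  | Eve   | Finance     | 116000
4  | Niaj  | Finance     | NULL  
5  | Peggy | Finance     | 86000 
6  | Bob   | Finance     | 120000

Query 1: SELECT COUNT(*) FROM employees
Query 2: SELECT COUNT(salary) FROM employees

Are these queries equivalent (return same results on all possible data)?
No, not equivalent

Query 1 returns: [(6,)]
Query 2 returns: [(5,)]

Reason: COUNT(*) includes NULLs, COUNT(column) excludes them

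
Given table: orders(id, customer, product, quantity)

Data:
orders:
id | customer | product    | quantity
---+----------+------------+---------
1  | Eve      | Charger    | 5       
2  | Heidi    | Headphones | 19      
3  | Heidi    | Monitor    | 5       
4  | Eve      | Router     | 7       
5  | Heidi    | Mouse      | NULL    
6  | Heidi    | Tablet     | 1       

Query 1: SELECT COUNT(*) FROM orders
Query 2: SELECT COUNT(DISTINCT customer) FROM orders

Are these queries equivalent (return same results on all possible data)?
No, not equivalent

Query 1 returns: [(6,)]
Query 2 returns: [(2,)]

Reason: COUNT(*) counts rows, COUNT(DISTINCT customer) counts unique customers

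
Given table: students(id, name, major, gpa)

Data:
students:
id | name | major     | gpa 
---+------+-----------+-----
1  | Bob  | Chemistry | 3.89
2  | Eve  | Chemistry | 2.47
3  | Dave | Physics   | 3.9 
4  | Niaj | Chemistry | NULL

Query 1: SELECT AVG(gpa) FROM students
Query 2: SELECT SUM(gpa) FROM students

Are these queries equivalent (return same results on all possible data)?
No, not equivalent

Query 1 returns: [(3.42,)]
Query 2 returns: [(10.26,)]

Reason: AVG vs SUM give different aggregate values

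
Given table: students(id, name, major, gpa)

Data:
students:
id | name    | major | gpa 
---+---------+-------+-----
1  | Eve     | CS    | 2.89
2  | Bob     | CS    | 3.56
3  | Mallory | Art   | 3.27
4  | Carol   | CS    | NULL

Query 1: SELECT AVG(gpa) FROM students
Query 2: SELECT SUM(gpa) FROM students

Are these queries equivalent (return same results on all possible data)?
No, not equivalent

Query 1 returns: [(3.24,)]
Query 2 returns: [(9.72,)]

Reason: AVG vs SUM give different aggregate values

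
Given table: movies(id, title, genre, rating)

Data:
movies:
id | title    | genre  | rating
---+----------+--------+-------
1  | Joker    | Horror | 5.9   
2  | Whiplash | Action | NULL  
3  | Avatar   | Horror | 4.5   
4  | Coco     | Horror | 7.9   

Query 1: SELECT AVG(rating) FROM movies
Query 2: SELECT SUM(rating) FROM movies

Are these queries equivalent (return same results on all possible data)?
No, not equivalent

Query 1 returns: [(6.1000000000000005,)]
Query 2 returns: [(18.3,)]

Reason: AVG vs SUM give different aggregate values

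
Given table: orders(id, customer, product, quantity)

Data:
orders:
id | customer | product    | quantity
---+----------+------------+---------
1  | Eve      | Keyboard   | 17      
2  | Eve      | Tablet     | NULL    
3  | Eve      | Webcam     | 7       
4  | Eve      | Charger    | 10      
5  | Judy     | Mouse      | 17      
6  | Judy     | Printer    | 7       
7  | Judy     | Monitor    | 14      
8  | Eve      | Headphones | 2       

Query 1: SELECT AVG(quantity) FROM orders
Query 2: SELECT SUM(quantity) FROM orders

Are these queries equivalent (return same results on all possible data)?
No, not equivalent

Query 1 returns: [(10.571428571428571,)]
Query 2 returns: [(74,)]

Reason: AVG vs SUM give different aggregate values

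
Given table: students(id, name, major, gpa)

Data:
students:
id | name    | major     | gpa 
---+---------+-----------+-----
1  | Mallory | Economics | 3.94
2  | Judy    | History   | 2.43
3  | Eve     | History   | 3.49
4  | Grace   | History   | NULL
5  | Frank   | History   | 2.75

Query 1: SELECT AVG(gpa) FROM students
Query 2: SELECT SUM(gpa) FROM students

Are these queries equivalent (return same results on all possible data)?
No, not equivalent

Query 1 returns: [(3.1525,)]
Query 2 returns: [(12.61,)]

Reason: AVG vs SUM give different aggregate values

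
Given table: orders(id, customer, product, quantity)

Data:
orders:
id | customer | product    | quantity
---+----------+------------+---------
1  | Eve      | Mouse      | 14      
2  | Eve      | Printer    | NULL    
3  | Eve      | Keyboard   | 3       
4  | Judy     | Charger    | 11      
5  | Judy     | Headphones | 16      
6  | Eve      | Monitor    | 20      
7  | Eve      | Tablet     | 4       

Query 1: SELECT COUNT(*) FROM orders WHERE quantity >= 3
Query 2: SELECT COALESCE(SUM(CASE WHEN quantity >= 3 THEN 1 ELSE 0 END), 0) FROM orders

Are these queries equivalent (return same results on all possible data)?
Yes, equivalent

Both queries return: [(6,)]

Reason: COUNT with WHERE vs conditional SUM (COALESCE handles empty-table NULL)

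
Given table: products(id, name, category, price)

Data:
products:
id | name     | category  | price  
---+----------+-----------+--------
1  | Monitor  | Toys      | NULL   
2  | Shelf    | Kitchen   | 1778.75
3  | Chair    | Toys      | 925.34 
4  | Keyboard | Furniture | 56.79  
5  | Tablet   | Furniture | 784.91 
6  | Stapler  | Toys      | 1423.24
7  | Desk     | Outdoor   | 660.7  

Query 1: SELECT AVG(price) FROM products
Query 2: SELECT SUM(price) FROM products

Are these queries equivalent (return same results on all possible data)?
No, not equivalent

Query 1 returns: [(938.2883333333334,)]
Query 2 returns: [(5629.7300000000005,)]

Reason: AVG vs SUM give different aggregate values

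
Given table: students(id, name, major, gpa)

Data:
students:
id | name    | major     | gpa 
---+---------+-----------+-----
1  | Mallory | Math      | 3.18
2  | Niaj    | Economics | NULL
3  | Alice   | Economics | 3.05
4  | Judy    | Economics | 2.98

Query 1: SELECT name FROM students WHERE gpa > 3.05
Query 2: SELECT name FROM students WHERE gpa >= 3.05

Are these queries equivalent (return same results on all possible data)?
No, not equivalent

Query 1 returns: [('Mallory',)]
Query 2 returns: [('Mallory',), ('Alice',)]

Reason: > vs >= gives different results when gpa = 3.05 exists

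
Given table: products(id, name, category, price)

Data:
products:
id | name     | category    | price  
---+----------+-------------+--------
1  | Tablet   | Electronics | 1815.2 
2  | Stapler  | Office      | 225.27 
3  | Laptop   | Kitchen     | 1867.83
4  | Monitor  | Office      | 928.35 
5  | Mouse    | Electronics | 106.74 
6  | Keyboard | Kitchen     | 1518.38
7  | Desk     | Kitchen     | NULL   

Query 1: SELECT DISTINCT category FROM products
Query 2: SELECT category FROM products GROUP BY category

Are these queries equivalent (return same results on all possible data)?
Yes, equivalent

Both queries return: [('Electronics',), ('Kitchen',), ('Office',)]

Reason: Both get unique categorys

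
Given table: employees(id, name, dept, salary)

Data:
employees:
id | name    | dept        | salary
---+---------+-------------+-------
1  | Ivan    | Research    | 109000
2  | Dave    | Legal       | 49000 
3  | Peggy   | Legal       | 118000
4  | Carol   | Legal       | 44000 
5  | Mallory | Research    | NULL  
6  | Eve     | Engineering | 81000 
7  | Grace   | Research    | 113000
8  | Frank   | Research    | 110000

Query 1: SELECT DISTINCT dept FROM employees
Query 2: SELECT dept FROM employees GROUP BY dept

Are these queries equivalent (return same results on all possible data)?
Yes, equivalent

Both queries return: [('Engineering',), ('Legal',), ('Research',)]

Reason: Both get unique depts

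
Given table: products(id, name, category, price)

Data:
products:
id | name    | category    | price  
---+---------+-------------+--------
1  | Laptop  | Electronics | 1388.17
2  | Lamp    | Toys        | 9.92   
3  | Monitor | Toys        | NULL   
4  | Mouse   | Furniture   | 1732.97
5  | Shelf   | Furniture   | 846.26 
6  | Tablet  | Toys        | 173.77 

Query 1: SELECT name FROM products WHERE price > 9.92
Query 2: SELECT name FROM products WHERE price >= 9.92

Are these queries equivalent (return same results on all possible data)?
No, not equivalent

Query 1 returns: [('Laptop',), ('Mouse',), ('Shelf',), ('Tablet',)]
Query 2 returns: [('Laptop',), ('Lamp',), ('Mouse',), ('Shelf',), ('Tablet',)]

Reason: > vs >= gives different results when price = 9.92 exists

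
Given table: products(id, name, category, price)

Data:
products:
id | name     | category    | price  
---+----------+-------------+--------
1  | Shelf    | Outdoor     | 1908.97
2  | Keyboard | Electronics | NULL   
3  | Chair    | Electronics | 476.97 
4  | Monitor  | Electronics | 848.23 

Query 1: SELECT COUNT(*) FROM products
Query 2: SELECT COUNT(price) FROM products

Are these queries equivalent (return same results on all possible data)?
No, not equivalent

Query 1 returns: [(4,)]
Query 2 returns: [(3,)]

Reason: COUNT(*) includes NULLs, COUNT(column) excludes them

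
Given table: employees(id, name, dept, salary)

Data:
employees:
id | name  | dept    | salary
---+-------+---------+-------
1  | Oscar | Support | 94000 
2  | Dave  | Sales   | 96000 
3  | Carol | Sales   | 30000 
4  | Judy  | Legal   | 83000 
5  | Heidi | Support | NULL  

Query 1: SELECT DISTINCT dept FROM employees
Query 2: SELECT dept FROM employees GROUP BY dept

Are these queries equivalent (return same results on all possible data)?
Yes, equivalent

Both queries return: [('Legal',), ('Sales',), ('Support',)]

Reason: Both get unique depts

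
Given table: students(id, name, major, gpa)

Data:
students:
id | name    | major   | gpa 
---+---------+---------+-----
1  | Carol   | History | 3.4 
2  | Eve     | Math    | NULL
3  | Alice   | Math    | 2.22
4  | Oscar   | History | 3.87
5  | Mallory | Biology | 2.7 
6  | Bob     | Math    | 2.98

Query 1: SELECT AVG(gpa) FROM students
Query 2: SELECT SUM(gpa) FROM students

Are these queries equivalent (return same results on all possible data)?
No, not equivalent

Query 1 returns: [(3.034,)]
Query 2 returns: [(15.17,)]

Reason: AVG vs SUM give different aggregate values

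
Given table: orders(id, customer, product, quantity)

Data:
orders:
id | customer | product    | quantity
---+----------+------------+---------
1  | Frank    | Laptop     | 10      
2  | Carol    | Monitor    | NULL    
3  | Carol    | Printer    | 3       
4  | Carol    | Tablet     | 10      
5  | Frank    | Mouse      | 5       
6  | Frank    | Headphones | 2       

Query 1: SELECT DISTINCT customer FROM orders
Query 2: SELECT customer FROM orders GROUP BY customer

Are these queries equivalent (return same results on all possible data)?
Yes, equivalent

Both queries return: [('Carol',), ('Frank',)]

Reason: Both get unique customers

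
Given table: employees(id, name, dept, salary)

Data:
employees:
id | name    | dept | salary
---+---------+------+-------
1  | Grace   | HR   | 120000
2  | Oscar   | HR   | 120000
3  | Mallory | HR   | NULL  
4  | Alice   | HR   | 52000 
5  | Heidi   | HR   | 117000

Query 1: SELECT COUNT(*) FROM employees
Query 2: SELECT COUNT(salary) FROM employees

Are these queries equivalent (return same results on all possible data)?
No, not equivalent

Query 1 returns: [(5,)]
Query 2 returns: [(4,)]

Reason: COUNT(*) includes NULLs, COUNT(column) excludes them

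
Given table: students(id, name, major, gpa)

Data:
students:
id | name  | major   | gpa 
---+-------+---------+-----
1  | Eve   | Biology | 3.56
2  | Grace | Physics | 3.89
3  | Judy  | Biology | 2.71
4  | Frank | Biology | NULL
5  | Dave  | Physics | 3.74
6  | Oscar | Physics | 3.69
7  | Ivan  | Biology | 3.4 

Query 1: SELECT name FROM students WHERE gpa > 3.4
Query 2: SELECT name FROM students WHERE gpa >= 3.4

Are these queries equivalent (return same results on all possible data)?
No, not equivalent

Query 1 returns: [('Eve',), ('Grace',), ('Dave',), ('Oscar',)]
Query 2 returns: [('Eve',), ('Grace',), ('Dave',), ('Oscar',), ('Ivan',)]

Reason: > vs >= gives different results when gpa = 3.4 exists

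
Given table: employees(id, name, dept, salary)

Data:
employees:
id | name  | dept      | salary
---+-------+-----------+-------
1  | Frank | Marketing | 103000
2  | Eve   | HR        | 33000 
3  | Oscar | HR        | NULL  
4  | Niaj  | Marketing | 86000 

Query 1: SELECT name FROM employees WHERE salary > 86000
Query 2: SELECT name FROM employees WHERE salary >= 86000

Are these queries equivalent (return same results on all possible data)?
No, not equivalent

Query 1 returns: [('Frank',)]
Query 2 returns: [('Frank',), ('Niaj',)]

Reason: > vs >= gives different results when salary = 86000 exists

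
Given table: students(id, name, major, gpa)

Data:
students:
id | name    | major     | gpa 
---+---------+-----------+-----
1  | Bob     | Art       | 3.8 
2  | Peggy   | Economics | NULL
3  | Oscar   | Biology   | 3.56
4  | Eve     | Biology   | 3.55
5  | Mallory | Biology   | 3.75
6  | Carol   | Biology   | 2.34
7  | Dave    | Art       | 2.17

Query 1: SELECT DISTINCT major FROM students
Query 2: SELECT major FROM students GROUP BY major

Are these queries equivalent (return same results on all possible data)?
Yes, equivalent

Both queries return: [('Art',), ('Biology',), ('Economics',)]

Reason: Both get unique majors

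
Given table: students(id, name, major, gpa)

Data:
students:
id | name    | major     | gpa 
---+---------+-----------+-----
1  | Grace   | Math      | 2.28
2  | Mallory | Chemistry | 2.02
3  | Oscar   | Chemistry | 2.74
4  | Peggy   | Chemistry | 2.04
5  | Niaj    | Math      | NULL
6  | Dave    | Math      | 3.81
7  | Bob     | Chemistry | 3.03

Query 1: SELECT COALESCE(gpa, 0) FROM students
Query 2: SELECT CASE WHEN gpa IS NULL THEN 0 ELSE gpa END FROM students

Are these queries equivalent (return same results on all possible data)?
Yes, equivalent

Both queries return: [(0,), (2.02,), (2.04,), (2.28,), (2.74,), (3.03,), (3.81,)]

Reason: COALESCE vs CASE for NULL handling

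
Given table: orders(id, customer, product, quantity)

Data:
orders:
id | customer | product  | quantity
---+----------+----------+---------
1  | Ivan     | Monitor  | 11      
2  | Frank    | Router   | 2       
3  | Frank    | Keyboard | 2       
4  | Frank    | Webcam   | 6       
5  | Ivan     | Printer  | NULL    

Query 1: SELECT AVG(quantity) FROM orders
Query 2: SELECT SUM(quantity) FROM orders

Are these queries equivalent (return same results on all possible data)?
No, not equivalent

Query 1 returns: [(5.25,)]
Query 2 returns: [(21,)]

Reason: AVG vs SUM give different aggregate values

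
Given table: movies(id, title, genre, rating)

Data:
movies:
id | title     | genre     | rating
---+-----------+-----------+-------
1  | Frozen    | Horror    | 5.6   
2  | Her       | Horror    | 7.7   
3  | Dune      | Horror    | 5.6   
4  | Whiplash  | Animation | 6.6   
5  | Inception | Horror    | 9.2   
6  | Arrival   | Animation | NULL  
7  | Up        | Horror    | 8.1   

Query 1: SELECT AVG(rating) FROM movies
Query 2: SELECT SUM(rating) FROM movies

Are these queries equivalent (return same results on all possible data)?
No, not equivalent

Query 1 returns: [(7.133333333333333,)]
Query 2 returns: [(42.8,)]

Reason: AVG vs SUM give different aggregate values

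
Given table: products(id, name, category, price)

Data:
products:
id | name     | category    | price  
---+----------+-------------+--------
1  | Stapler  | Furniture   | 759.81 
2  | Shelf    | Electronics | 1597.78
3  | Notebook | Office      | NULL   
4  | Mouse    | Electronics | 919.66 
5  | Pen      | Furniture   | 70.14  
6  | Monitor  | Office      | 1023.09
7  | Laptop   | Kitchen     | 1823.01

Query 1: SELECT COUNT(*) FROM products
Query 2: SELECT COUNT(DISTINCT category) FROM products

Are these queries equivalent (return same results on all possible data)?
No, not equivalent

Query 1 returns: [(7,)]
Query 2 returns: [(4,)]

Reason: COUNT(*) counts rows, COUNT(DISTINCT category) counts unique categorys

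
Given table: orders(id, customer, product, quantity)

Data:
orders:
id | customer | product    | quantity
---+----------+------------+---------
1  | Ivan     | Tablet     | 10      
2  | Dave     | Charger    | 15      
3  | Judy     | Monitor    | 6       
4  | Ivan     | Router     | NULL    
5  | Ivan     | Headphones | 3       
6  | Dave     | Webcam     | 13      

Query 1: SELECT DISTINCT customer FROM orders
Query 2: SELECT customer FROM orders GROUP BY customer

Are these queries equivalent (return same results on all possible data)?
Yes, equivalent

Both queries return: [('Dave',), ('Ivan',), ('Judy',)]

Reason: Both get unique customers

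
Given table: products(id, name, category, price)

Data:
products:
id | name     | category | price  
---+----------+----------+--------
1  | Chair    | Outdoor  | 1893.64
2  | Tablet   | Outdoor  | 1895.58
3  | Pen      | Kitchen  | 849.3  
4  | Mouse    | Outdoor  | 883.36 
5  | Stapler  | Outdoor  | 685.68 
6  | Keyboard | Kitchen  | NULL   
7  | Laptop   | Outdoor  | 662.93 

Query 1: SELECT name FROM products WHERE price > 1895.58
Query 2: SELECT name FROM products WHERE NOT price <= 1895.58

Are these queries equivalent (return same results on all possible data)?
Yes, equivalent

Both queries return: []

Reason: Both filter price > 1895.58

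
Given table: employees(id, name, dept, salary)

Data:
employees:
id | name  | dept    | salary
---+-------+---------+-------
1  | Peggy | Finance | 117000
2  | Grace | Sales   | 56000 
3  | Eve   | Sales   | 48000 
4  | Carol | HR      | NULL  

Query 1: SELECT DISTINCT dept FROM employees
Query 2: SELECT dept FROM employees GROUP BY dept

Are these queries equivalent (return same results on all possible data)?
Yes, equivalent

Both queries return: [('Finance',), ('HR',), ('Sales',)]

Reason: Both get unique depts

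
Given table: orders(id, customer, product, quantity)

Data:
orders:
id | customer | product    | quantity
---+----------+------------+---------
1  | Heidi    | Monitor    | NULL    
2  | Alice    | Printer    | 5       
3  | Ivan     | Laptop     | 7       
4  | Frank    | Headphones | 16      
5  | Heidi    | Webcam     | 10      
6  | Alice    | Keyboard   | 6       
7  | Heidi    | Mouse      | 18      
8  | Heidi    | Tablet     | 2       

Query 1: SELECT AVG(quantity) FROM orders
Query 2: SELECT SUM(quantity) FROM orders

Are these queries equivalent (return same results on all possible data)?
No, not equivalent

Query 1 returns: [(9.142857142857142,)]
Query 2 returns: [(64,)]

Reason: AVG vs SUM give different aggregate values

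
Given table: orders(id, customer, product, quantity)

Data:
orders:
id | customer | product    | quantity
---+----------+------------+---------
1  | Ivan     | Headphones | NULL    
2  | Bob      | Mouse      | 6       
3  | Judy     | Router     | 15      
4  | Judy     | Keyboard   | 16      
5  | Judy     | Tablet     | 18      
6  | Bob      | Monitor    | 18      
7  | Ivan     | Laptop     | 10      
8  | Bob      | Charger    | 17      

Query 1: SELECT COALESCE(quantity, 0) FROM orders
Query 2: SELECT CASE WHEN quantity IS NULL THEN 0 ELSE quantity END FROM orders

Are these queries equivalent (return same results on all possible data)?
Yes, equivalent

Both queries return: [(0,), (6,), (10,), (15,), (16,), (17,), (18,), (18,)]

Reason: COALESCE vs CASE for NULL handling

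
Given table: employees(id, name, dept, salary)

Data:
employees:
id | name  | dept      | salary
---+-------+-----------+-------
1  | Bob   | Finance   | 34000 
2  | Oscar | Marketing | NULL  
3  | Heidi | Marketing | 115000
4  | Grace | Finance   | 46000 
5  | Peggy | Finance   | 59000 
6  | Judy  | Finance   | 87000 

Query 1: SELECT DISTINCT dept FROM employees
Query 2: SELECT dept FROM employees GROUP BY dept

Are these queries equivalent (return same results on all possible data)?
Yes, equivalent

Both queries return: [('Finance',), ('Marketing',)]

Reason: Both get unique depts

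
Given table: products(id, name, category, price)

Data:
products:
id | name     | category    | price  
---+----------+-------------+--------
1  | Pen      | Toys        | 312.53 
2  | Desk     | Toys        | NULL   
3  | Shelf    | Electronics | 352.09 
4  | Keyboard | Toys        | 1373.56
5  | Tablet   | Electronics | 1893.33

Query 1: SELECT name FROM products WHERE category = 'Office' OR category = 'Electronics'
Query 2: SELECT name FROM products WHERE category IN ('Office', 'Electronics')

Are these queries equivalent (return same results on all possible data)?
Yes, equivalent

Both queries return: [('Shelf',), ('Tablet',)]

Reason: OR vs IN are equivalent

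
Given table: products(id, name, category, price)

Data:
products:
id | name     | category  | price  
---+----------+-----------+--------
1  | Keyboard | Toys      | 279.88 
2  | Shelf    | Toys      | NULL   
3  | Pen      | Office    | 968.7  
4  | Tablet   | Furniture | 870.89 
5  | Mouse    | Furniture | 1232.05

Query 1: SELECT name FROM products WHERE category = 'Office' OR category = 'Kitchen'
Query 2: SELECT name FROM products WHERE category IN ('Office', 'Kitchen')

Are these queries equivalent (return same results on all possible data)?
Yes, equivalent

Both queries return: [('Pen',)]

Reason: OR vs IN are equivalent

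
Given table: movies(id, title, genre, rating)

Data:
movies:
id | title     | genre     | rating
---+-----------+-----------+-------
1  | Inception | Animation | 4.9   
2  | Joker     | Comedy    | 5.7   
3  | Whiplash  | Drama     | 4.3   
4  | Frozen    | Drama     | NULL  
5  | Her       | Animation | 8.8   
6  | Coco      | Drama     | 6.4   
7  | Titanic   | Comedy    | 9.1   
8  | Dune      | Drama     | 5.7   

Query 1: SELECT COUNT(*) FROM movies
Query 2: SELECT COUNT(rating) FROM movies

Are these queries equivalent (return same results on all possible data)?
No, not equivalent

Query 1 returns: [(8,)]
Query 2 returns: [(7,)]

Reason: COUNT(*) includes NULLs, COUNT(column) excludes them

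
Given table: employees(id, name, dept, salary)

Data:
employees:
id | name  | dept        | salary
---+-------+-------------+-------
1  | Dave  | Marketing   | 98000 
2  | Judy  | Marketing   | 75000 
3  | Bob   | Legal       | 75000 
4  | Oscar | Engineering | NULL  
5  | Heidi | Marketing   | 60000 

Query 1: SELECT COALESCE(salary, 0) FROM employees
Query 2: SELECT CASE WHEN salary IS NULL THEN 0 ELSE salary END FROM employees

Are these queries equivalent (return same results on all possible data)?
Yes, equivalent

Both queries return: [(0,), (60000,), (75000,), (75000,), (98000,)]

Reason: COALESCE vs CASE for NULL handling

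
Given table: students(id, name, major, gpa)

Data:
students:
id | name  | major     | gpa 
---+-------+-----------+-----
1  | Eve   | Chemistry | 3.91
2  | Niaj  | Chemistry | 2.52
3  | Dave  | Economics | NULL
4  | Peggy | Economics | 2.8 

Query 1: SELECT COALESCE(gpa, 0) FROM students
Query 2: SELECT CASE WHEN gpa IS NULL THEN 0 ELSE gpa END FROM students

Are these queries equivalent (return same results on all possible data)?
Yes, equivalent

Both queries return: [(0,), (2.52,), (2.8,), (3.91,)]

Reason: COALESCE vs CASE for NULL handling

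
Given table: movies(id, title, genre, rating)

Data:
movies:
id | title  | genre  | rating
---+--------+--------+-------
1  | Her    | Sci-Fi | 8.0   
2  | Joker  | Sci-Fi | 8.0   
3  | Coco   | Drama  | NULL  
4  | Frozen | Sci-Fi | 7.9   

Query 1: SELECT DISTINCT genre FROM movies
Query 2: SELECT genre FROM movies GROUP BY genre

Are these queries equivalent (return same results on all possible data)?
Yes, equivalent

Both queries return: [('Drama',), ('Sci-Fi',)]

Reason: Both get unique genres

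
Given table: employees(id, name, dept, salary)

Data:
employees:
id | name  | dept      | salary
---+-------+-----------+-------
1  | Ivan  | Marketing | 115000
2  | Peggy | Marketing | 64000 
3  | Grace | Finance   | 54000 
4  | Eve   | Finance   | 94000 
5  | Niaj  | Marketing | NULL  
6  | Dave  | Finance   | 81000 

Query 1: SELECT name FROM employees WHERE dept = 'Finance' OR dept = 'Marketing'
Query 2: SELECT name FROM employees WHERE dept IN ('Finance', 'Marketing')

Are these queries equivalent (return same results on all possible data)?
Yes, equivalent

Both queries return: [('Dave',), ('Eve',), ('Grace',), ('Ivan',), ('Niaj',), ('Peggy',)]

Reason: OR vs IN are equivalent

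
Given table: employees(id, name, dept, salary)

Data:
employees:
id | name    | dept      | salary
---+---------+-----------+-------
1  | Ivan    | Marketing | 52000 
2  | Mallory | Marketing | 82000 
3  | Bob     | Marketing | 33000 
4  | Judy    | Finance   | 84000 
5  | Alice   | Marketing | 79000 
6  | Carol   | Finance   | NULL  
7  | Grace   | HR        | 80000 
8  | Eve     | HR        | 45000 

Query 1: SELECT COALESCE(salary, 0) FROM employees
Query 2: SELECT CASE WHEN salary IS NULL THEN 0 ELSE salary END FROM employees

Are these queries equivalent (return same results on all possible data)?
Yes, equivalent

Both queries return: [(0,), (33000,), (45000,), (52000,), (79000,), (80000,), (82000,), (84000,)]

Reason: COALESCE vs CASE for NULL handling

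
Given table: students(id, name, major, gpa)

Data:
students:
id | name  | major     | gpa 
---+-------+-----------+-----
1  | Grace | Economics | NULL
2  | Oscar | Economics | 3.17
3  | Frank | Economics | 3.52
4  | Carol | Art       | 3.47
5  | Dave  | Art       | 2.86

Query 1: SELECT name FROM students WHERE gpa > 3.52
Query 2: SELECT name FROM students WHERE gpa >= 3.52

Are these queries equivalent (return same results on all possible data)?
No, not equivalent

Query 1 returns: []
Query 2 returns: [('Frank',)]

Reason: > vs >= gives different results when gpa = 3.52 exists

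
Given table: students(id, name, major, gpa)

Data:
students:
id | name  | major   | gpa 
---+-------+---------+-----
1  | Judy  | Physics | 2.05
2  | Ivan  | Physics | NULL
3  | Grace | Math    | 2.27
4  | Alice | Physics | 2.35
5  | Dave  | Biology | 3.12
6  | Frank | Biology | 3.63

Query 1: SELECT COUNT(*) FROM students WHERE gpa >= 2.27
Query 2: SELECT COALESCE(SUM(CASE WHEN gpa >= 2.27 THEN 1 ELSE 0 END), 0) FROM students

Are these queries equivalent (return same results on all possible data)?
Yes, equivalent

Both queries return: [(4,)]

Reason: COUNT with WHERE vs conditional SUM (COALESCE handles empty-table NULL)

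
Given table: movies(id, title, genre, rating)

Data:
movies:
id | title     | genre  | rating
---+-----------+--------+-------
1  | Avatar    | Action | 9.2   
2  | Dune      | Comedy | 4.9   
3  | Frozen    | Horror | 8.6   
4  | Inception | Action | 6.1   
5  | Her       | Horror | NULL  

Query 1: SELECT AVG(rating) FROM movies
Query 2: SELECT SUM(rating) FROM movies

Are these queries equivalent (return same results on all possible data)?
No, not equivalent

Query 1 returns: [(7.199999999999999,)]
Query 2 returns: [(28.799999999999997,)]

Reason: AVG vs SUM give different aggregate values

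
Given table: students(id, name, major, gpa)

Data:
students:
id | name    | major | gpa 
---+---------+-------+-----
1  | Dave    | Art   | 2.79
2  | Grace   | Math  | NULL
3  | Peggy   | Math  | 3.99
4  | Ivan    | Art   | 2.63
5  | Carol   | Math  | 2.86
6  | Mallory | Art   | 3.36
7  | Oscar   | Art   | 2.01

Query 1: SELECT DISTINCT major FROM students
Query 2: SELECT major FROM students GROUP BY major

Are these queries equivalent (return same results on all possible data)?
Yes, equivalent

Both queries return: [('Art',), ('Math',)]

Reason: Both get unique majors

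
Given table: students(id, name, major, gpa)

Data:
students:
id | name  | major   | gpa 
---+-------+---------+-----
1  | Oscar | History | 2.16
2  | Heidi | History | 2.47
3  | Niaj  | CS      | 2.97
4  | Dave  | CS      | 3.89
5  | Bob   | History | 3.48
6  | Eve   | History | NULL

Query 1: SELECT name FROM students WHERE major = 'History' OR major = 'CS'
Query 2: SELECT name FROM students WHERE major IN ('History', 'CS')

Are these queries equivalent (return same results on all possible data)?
Yes, equivalent

Both queries return: [('Bob',), ('Dave',), ('Eve',), ('Heidi',), ('Niaj',), ('Oscar',)]

Reason: OR vs IN are equivalent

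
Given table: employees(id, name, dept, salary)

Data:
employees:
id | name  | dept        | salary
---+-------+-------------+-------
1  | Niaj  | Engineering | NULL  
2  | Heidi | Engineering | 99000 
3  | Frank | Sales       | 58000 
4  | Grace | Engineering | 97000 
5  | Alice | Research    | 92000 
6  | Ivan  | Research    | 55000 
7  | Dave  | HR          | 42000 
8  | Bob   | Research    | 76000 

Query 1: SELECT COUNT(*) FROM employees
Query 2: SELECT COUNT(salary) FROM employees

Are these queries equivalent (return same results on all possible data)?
No, not equivalent

Query 1 returns: [(8,)]
Query 2 returns: [(7,)]

Reason: COUNT(*) includes NULLs, COUNT(column) excludes them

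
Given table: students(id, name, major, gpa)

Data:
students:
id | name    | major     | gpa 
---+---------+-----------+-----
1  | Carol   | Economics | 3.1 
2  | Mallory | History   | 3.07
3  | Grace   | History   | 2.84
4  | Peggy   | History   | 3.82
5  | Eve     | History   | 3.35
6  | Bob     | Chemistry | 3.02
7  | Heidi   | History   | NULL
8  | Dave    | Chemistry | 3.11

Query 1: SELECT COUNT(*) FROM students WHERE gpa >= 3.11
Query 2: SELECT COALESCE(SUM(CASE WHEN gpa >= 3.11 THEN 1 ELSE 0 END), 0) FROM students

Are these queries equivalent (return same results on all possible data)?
Yes, equivalent

Both queries return: [(3,)]

Reason: COUNT with WHERE vs conditional SUM (COALESCE handles empty-table NULL)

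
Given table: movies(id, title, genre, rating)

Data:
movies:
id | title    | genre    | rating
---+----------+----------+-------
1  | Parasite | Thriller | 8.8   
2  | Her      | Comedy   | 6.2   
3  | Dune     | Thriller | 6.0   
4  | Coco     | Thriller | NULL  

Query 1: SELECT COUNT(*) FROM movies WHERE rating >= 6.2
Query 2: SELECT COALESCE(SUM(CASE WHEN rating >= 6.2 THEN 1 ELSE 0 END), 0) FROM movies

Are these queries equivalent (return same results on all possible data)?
Yes, equivalent

Both queries return: [(2,)]

Reason: COUNT with WHERE vs conditional SUM (COALESCE handles empty-table NULL)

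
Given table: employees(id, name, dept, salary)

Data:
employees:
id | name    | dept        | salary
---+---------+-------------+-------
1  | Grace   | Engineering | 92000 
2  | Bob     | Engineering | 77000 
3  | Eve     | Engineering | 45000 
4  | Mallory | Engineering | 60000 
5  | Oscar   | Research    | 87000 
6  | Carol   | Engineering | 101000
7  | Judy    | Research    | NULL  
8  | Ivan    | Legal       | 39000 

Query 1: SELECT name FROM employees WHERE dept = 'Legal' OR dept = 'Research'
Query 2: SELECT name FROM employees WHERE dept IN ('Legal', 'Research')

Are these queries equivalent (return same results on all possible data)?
Yes, equivalent

Both queries return: [('Ivan',), ('Judy',), ('Oscar',)]

Reason: OR vs IN are equivalent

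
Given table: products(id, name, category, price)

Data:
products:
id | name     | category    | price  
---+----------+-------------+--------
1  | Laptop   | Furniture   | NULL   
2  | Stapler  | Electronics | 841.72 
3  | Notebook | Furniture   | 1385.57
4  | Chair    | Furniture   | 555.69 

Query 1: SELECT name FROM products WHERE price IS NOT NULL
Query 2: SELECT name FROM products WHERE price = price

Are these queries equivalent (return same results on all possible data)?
Yes, equivalent

Both queries return: [('Chair',), ('Notebook',), ('Stapler',)]

Reason: IS NOT NULL vs self-equality (both exclude NULLs)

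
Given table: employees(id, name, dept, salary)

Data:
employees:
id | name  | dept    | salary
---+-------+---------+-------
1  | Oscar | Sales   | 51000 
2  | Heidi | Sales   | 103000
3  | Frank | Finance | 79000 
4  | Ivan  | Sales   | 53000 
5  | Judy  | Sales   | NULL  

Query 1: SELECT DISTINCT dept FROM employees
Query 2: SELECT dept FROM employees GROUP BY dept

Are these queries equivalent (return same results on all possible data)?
Yes, equivalent

Both queries return: [('Finance',), ('Sales',)]

Reason: Both get unique depts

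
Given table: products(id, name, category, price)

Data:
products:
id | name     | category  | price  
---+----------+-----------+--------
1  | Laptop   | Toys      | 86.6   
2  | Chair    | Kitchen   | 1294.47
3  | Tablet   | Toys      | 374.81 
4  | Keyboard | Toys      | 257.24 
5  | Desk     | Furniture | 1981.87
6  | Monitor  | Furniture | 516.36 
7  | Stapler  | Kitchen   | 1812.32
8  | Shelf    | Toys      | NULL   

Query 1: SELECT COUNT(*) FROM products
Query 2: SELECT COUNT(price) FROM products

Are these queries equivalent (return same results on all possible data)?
No, not equivalent

Query 1 returns: [(8,)]
Query 2 returns: [(7,)]

Reason: COUNT(*) includes NULLs, COUNT(column) excludes them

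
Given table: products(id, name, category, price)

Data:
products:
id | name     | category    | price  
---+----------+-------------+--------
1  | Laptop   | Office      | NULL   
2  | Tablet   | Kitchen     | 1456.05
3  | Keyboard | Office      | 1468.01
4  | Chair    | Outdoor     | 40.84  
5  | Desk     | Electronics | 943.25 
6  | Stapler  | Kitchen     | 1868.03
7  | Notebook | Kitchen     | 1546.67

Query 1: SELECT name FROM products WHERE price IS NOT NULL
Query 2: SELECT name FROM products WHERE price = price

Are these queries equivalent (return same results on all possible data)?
Yes, equivalent

Both queries return: [('Chair',), ('Desk',), ('Keyboard',), ('Notebook',), ('Stapler',), ('Tablet',)]

Reason: IS NOT NULL vs self-equality (both exclude NULLs)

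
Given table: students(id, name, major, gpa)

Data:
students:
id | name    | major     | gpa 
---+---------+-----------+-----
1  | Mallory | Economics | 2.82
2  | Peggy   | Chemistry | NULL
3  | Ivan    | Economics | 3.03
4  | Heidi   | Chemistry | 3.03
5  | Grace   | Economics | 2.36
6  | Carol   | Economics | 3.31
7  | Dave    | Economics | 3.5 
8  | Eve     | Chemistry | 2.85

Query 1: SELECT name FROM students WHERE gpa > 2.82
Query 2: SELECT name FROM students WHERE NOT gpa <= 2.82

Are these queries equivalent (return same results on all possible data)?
Yes, equivalent

Both queries return: [('Carol',), ('Dave',), ('Eve',), ('Heidi',), ('Ivan',)]

Reason: Both filter gpa > 2.82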